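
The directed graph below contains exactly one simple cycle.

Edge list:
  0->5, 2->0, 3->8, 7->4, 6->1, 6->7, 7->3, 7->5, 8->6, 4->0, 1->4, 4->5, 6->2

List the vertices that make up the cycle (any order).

DFS with gray/black marking from 8:
8 gray
  6 gray
    1 gray
      4 gray
        0 gray
          5 gray
          5 black
        0 black
        4→5: 5 black — skip
      4 black
    1 black
    2 gray
      2→0: 0 black — skip
    2 black
    7 gray
      3 gray
        3→8: 8 is gray → back edge
Back edge closes the cycle 8 → 6 → 7 → 3 → 8; its vertices are {3, 6, 7, 8}.

3, 6, 7, 8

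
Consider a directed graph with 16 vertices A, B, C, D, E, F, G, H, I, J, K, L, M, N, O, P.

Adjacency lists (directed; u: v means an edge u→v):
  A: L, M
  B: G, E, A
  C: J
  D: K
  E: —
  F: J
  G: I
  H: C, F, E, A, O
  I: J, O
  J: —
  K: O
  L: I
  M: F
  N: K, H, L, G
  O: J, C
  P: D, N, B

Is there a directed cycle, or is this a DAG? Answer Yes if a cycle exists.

DFS with white/gray/black marking, starting from C:
C gray
  J gray
  J black
C black
A gray
  L gray
    I gray
      I→J: J black — skip
      O gray
        O→J: J black — skip
        O→C: C black — skip
      O black
    I black
  L black
  M gray
    F gray
      F→J: J black — skip
    F black
  M black
A black
B gray
  G gray
    G→I: I black — skip
  G black
  E gray
  E black
  B→A: A black — skip
B black
D gray
  K gray
    K→O: O black — skip
  K black
D black
H gray
  H→C: C black — skip
  H→F: F black — skip
  H→E: E black — skip
  H→A: A black — skip
  H→O: O black — skip
H black
N gray
  N→K: K black — skip
  N→H: H black — skip
  N→L: L black — skip
  N→G: G black — skip
N black
P gray
  P→D: D black — skip
  P→N: N black — skip
  P→B: B black — skip
P black
Every edge goes to a white or black vertex — no back edge, so the graph is acyclic.

No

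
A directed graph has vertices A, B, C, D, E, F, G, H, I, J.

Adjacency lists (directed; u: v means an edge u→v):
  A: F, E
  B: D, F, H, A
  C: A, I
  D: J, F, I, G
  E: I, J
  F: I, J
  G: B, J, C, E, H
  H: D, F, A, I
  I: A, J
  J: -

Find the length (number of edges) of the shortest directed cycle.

For each vertex v, BFS finds the shortest path from v back to v.
The shortest such closed walk is G → H → D → G, length 3.

3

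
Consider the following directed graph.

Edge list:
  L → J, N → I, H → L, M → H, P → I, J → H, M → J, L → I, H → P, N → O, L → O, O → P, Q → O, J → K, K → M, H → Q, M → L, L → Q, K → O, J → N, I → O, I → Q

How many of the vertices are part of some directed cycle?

A vertex is on a directed cycle iff it belongs to a strongly connected component of size ≥ 2 (or has a self-loop).
The vertices on cycles are {H, I, J, K, L, M, O, P, Q} — 9 in total.

9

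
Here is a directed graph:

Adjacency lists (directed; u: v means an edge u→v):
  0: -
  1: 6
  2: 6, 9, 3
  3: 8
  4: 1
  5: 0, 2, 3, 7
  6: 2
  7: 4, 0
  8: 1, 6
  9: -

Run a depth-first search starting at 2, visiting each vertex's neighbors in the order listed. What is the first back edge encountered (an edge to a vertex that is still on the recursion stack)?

DFS from 2 (visiting each vertex's neighbors in the order listed); mark gray on enter, black on exit:
2 gray
  6 gray
    6→2: 2 is gray → back edge
First back edge: 6 → 2.

6->2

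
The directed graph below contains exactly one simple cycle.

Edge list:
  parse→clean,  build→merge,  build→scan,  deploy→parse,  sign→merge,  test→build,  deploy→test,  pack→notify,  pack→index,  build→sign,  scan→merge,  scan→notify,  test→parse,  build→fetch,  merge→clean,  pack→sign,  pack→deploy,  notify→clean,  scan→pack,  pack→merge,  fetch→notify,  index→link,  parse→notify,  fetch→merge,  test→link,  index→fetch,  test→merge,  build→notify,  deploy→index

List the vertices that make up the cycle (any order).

pack, scan, test, build, deploy

DFS with gray/black marking from scan:
scan gray
  notify gray
    clean gray
    clean black
  notify black
  pack gray
    pack→notify: notify black — skip
    deploy gray
      test gray
        parse gray
          parse→clean: clean black — skip
          parse→notify: notify black — skip
        parse black
        merge gray
          merge→clean: clean black — skip
        merge black
        link gray
        link black
        build gray
          fetch gray
            fetch→merge: merge black — skip
            fetch→notify: notify black — skip
          fetch black
          build→scan: scan is gray → back edge
Back edge closes the cycle scan → pack → deploy → test → build → scan; its vertices are {pack, scan, test, build, deploy}.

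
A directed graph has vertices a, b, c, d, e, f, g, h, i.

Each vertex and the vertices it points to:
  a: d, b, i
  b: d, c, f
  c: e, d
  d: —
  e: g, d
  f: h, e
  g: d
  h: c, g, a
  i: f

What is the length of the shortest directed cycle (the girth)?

For each vertex v, BFS finds the shortest path from v back to v.
The shortest such closed walk is b → f → h → a → b, length 4.

4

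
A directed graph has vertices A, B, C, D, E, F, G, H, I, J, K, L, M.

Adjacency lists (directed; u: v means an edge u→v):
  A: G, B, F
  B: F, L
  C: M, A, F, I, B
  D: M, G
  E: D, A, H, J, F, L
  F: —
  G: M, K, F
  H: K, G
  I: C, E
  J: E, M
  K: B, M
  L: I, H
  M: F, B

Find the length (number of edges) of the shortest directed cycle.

2

For each vertex v, BFS finds the shortest path from v back to v.
The shortest such closed walk is I → C → I, length 2.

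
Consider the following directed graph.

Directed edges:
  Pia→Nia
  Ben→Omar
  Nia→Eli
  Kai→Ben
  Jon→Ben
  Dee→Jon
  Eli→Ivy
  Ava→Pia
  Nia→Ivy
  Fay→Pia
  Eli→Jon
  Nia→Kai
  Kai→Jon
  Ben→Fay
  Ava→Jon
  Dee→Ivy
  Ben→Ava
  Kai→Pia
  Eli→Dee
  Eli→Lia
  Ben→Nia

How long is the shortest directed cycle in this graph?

For each vertex v, BFS finds the shortest path from v back to v.
The shortest such closed walk is Nia → Kai → Pia → Nia, length 3.

3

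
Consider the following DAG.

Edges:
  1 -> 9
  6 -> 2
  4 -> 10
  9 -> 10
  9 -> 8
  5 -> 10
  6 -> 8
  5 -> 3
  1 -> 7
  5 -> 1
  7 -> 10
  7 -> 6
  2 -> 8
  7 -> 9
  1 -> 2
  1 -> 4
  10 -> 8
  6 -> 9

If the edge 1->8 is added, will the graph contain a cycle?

Adding 1→8 creates a cycle iff 8 can already reach 1.
Explore from 8: no path reaches 1. The graph stays acyclic.

No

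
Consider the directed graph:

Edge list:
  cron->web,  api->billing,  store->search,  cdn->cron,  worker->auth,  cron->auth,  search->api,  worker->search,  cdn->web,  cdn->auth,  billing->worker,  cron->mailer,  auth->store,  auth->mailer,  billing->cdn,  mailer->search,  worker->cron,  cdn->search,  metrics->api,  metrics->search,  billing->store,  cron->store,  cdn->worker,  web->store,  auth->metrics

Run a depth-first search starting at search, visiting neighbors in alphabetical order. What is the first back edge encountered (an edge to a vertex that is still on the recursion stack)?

mailer->search

DFS from search (visiting neighbors in alphabetical order); mark gray on enter, black on exit:
search gray
  api gray
    billing gray
      cdn gray
        auth gray
          mailer gray
            mailer→search: search is gray → back edge
First back edge: mailer → search.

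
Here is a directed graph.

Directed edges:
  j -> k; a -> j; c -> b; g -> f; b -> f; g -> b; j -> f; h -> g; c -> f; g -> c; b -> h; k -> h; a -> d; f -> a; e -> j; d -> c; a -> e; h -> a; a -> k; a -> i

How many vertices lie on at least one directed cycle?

A vertex is on a directed cycle iff it belongs to a strongly connected component of size ≥ 2 (or has a self-loop).
The vertices on cycles are {a, b, c, d, e, f, g, h, j, k} — 10 in total.

10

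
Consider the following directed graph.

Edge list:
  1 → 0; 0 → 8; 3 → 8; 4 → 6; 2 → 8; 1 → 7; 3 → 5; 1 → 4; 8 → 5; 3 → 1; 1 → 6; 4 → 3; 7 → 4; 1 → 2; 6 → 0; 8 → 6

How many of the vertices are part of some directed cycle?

7

A vertex is on a directed cycle iff it belongs to a strongly connected component of size ≥ 2 (or has a self-loop).
The vertices on cycles are {0, 1, 3, 4, 6, 7, 8} — 7 in total.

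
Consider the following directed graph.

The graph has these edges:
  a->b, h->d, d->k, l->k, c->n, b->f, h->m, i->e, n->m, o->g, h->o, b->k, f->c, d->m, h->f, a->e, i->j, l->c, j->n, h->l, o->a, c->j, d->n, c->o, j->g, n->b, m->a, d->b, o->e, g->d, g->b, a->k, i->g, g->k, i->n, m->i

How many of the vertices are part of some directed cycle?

A vertex is on a directed cycle iff it belongs to a strongly connected component of size ≥ 2 (or has a self-loop).
The vertices on cycles are {a, b, c, d, f, g, i, j, m, n, o} — 11 in total.

11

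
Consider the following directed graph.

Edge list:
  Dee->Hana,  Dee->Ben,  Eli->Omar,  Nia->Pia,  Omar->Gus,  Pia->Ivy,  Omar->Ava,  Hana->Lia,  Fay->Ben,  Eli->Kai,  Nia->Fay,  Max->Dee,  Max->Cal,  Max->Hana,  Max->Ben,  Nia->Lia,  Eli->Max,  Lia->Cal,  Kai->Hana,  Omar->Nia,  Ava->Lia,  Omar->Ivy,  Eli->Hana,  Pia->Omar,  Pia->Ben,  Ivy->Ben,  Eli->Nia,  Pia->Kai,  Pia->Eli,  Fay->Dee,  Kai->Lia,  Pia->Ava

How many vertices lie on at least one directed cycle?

4

A vertex is on a directed cycle iff it belongs to a strongly connected component of size ≥ 2 (or has a self-loop).
The vertices on cycles are {Eli, Nia, Pia, Omar} — 4 in total.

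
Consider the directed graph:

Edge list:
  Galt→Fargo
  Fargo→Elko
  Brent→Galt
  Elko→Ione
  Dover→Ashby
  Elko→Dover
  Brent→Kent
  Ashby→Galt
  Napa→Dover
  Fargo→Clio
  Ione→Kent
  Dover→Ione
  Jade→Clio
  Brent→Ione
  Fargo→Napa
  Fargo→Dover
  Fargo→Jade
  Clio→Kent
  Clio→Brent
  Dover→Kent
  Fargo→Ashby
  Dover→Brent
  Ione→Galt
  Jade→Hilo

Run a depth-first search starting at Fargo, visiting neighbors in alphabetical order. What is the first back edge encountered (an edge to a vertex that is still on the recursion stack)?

DFS from Fargo (visiting neighbors in alphabetical order); mark gray on enter, black on exit:
Fargo gray
  Ashby gray
    Galt gray
      Galt→Fargo: Fargo is gray → back edge
First back edge: Galt → Fargo.

Galt->Fargo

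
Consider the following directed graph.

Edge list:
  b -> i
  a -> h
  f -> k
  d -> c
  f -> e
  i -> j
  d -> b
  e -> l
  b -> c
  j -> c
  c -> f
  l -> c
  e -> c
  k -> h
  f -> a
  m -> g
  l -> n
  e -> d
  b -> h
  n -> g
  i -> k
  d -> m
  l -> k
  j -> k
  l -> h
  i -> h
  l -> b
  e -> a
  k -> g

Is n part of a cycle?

n lies on a cycle iff there is a path from n back to itself.
Exploring from n, it never reaches itself; equivalently, its strongly connected component is a singleton.

No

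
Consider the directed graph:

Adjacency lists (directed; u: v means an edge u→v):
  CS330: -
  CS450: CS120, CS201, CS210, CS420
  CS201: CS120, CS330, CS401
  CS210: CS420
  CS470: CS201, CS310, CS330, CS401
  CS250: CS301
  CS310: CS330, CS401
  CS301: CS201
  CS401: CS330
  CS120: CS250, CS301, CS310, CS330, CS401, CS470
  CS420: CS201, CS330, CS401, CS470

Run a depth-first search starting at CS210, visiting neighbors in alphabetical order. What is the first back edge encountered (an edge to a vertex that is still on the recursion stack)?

DFS from CS210 (visiting neighbors in alphabetical order); mark gray on enter, black on exit:
CS210 gray
  CS420 gray
    CS201 gray
      CS120 gray
        CS250 gray
          CS301 gray
            CS301→CS201: CS201 is gray → back edge
First back edge: CS301 → CS201.

CS301->CS201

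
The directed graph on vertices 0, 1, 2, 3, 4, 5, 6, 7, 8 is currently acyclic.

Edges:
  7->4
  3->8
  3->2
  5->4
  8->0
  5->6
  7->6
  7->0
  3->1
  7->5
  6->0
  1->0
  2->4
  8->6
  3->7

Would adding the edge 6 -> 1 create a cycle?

No

Adding 6→1 creates a cycle iff 1 can already reach 6.
Explore from 1: no path reaches 6. The graph stays acyclic.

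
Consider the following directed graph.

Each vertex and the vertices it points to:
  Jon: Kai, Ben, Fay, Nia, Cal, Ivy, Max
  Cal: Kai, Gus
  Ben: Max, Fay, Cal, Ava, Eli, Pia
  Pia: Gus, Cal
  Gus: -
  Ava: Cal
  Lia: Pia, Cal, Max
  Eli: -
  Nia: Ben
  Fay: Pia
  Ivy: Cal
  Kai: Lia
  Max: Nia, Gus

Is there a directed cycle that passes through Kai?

Kai is on a cycle iff Kai can reach itself via ≥1 edge.
Kai → Lia → Cal → Kai — yes.

Yes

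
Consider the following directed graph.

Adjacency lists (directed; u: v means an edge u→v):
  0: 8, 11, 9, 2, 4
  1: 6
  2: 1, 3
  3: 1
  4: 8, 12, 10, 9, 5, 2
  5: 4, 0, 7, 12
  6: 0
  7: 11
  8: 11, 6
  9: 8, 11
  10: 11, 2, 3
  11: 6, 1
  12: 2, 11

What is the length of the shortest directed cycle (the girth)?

2

For each vertex v, BFS finds the shortest path from v back to v.
The shortest such closed walk is 4 → 5 → 4, length 2.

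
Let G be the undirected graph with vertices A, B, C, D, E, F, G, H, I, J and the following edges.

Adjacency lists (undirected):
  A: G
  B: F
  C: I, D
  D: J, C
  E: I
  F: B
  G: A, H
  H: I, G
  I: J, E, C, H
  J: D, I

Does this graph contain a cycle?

Yes

DFS, tracking each vertex's parent; an edge to a visited non-parent vertex closes a cycle.
Start from E:
visit E (parent –)
  visit I (parent E)
    visit J (parent I)
      visit D (parent J)
        D–J: parent, skip
        visit C (parent D)
          C–I: I visited and ≠ parent → cycle
Cycle: I – J – D – C – I.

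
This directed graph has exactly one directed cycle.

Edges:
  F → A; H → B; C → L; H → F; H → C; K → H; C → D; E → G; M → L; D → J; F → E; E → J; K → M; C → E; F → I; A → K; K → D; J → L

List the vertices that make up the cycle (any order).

A, F, H, K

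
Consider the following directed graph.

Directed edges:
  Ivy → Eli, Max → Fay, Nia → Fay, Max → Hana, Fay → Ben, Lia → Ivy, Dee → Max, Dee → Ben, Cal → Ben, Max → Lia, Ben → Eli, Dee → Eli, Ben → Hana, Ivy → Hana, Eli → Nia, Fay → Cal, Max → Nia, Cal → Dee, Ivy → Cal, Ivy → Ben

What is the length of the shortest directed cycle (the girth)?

4

For each vertex v, BFS finds the shortest path from v back to v.
The shortest such closed walk is Max → Fay → Cal → Dee → Max, length 4.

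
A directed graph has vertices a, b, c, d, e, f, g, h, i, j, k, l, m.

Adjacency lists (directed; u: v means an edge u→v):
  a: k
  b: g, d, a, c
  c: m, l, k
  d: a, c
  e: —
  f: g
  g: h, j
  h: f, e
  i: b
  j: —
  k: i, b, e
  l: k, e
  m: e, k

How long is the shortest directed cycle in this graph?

3

For each vertex v, BFS finds the shortest path from v back to v.
The shortest such closed walk is b → a → k → b, length 3.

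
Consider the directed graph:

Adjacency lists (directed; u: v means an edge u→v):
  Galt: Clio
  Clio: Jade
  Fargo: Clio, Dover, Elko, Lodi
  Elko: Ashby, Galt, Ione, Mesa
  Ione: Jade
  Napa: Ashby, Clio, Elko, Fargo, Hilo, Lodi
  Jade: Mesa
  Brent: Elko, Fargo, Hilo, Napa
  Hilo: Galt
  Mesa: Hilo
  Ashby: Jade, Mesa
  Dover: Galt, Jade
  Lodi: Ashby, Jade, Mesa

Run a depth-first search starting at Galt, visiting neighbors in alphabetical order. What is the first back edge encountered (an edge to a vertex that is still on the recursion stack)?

DFS from Galt (visiting neighbors in alphabetical order); mark gray on enter, black on exit:
Galt gray
  Clio gray
    Jade gray
      Mesa gray
        Hilo gray
          Hilo→Galt: Galt is gray → back edge
First back edge: Hilo → Galt.

Hilo->Galt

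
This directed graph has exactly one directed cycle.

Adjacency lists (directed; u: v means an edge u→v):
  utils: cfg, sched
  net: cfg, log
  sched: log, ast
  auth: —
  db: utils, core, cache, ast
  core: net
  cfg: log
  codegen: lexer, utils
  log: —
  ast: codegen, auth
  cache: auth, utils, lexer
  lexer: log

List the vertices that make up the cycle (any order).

ast, sched, utils, codegen

DFS with gray/black marking from ast:
ast gray
  codegen gray
    lexer gray
      log gray
      log black
    lexer black
    utils gray
      cfg gray
        cfg→log: log black — skip
      cfg black
      sched gray
        sched→log: log black — skip
        sched→ast: ast is gray → back edge
Back edge closes the cycle ast → codegen → utils → sched → ast; its vertices are {ast, sched, utils, codegen}.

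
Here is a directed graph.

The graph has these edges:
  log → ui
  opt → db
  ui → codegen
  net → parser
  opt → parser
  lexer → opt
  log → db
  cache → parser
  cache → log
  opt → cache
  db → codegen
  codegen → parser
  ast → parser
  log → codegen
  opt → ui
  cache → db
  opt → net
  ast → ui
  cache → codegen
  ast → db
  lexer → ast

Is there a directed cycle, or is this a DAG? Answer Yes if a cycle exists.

DFS with white/gray/black marking, starting from cache:
cache gray
  log gray
    ui gray
      codegen gray
        parser gray
        parser black
      codegen black
    ui black
    db gray
      db→codegen: codegen black — skip
    db black
    log→codegen: codegen black — skip
  log black
  cache→db: db black — skip
  cache→parser: parser black — skip
  cache→codegen: codegen black — skip
cache black
net gray
  net→parser: parser black — skip
net black
opt gray
  opt→parser: parser black — skip
  opt→net: net black — skip
  opt→cache: cache black — skip
  opt→ui: ui black — skip
  opt→db: db black — skip
opt black
lexer gray
  ast gray
    ast→parser: parser black — skip
    ast→db: db black — skip
    ast→ui: ui black — skip
  ast black
  lexer→opt: opt black — skip
lexer black
Every edge goes to a white or black vertex — no back edge, so the graph is acyclic.

No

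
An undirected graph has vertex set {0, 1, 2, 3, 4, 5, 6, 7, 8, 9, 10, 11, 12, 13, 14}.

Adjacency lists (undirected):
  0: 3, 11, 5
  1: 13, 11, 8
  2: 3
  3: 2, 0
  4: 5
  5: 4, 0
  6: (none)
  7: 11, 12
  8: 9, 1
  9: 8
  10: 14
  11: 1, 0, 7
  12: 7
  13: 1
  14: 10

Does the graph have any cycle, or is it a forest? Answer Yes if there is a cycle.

No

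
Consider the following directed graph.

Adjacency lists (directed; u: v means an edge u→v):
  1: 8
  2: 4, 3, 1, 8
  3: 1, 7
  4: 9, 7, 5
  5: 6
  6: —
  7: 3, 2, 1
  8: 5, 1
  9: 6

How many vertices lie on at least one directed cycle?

6

A vertex is on a directed cycle iff it belongs to a strongly connected component of size ≥ 2 (or has a self-loop).
The vertices on cycles are {1, 2, 3, 4, 7, 8} — 6 in total.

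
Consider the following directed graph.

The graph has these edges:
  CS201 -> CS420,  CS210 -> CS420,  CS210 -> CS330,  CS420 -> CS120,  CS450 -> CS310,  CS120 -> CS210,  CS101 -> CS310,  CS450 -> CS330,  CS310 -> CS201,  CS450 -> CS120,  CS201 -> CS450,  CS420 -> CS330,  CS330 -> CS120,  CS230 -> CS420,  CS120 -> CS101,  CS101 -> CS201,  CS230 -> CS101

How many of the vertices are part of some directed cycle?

A vertex is on a directed cycle iff it belongs to a strongly connected component of size ≥ 2 (or has a self-loop).
The vertices on cycles are {CS101, CS120, CS201, CS210, CS310, CS330, CS420, CS450} — 8 in total.

8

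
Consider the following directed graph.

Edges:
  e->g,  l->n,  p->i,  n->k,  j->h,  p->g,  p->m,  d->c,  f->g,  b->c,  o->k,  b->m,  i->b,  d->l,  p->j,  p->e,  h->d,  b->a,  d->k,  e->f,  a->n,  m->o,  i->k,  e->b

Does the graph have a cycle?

No

DFS with white/gray/black marking, starting from k:
k gray
k black
a gray
  n gray
    n→k: k black — skip
  n black
a black
b gray
  b→a: a black — skip
  c gray
  c black
  m gray
    o gray
      o→k: k black — skip
    o black
  m black
b black
d gray
  d→c: c black — skip
  l gray
    l→n: n black — skip
  l black
  d→k: k black — skip
d black
e gray
  g gray
  g black
  f gray
    f→g: g black — skip
  f black
  e→b: b black — skip
e black
h gray
  h→d: d black — skip
h black
i gray
  i→k: k black — skip
  i→b: b black — skip
i black
j gray
  j→h: h black — skip
j black
p gray
  p→i: i black — skip
  p→e: e black — skip
  p→g: g black — skip
  p→j: j black — skip
  p→m: m black — skip
p black
Every edge goes to a white or black vertex — no back edge, so the graph is acyclic.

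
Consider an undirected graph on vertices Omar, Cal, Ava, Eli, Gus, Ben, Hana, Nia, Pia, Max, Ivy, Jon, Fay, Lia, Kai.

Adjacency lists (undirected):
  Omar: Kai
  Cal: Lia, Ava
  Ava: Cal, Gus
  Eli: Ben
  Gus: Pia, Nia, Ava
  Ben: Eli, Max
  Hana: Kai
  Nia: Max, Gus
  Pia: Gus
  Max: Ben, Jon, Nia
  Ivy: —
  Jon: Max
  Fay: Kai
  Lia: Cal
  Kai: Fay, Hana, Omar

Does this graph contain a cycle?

No

DFS, tracking each vertex's parent; an edge to a visited non-parent vertex closes a cycle.
Start from Pia:
visit Pia (parent –)
  visit Gus (parent Pia)
    Gus–Pia: parent, skip
    visit Nia (parent Gus)
      visit Max (parent Nia)
        visit Ben (parent Max)
          visit Eli (parent Ben)
            Eli–Ben: parent, skip
          Ben–Max: parent, skip
        visit Jon (parent Max)
          Jon–Max: parent, skip
        Max–Nia: parent, skip
      Nia–Gus: parent, skip
    visit Ava (parent Gus)
      visit Cal (parent Ava)
        visit Lia (parent Cal)
          Lia–Cal: parent, skip
        Cal–Ava: parent, skip
      Ava–Gus: parent, skip
visit Omar (parent –)
  visit Kai (parent Omar)
    visit Fay (parent Kai)
      Fay–Kai: parent, skip
    visit Hana (parent Kai)
      Hana–Kai: parent, skip
    Kai–Omar: parent, skip
visit Ivy (parent –)
No non-parent visited neighbor found — the graph is a forest.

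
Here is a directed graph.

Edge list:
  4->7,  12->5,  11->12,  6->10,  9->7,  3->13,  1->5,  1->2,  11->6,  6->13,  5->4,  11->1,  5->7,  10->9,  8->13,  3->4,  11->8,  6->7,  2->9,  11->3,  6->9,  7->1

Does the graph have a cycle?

Yes

DFS with white/gray/black marking, starting from 1:
1 gray
  2 gray
    9 gray
      7 gray
        7→1: 1 is gray → back edge
Back edge found, so a cycle exists: 1 → 2 → 9 → 7 → 1.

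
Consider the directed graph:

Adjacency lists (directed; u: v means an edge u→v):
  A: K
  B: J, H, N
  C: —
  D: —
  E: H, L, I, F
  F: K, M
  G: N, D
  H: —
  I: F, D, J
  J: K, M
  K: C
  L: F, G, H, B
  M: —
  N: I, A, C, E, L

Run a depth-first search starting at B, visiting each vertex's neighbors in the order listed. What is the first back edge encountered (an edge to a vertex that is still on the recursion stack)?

DFS from B (visiting each vertex's neighbors in the order listed); mark gray on enter, black on exit:
B gray
  J gray
    K gray
      C gray
      C black
    K black
    M gray
    M black
  J black
  H gray
  H black
  N gray
    I gray
      F gray
        F→K: K black — skip
        F→M: M black — skip
      F black
      D gray
      D black
      I→J: J black — skip
    I black
    A gray
      A→K: K black — skip
    A black
    N→C: C black — skip
    E gray
      E→H: H black — skip
      L gray
        L→F: F black — skip
        G gray
          G→N: N is gray → back edge
First back edge: G → N.

G→N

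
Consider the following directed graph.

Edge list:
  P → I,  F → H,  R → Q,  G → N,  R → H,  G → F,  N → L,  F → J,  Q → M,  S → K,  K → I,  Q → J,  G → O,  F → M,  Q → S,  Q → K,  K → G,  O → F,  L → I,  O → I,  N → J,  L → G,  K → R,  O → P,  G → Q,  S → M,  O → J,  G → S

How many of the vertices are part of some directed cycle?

A vertex is on a directed cycle iff it belongs to a strongly connected component of size ≥ 2 (or has a self-loop).
The vertices on cycles are {G, K, L, N, Q, R, S} — 7 in total.

7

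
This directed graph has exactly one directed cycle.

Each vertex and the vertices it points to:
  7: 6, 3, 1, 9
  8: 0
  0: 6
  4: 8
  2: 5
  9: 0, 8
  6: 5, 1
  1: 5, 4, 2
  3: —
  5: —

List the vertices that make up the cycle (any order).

DFS with gray/black marking from 1:
1 gray
  5 gray
  5 black
  4 gray
    8 gray
      0 gray
        6 gray
          6→5: 5 black — skip
          6→1: 1 is gray → back edge
Back edge closes the cycle 1 → 4 → 8 → 0 → 6 → 1; its vertices are {0, 1, 4, 6, 8}.

0, 1, 4, 6, 8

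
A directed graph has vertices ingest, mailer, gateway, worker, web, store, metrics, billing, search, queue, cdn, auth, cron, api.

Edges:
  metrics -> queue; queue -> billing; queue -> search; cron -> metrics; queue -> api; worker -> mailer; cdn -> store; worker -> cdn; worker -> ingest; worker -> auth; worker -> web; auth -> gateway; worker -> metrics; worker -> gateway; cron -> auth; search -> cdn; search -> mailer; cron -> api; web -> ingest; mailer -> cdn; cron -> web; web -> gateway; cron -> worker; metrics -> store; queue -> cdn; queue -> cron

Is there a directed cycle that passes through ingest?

ingest lies on a cycle iff there is a path from ingest back to itself.
Exploring from ingest, it never reaches itself; equivalently, its strongly connected component is a singleton.

No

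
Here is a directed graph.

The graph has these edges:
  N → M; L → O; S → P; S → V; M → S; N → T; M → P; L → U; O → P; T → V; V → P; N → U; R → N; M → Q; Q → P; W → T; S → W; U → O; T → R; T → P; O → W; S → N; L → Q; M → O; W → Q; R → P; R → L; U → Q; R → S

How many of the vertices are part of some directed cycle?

9

A vertex is on a directed cycle iff it belongs to a strongly connected component of size ≥ 2 (or has a self-loop).
The vertices on cycles are {L, M, N, O, R, S, T, U, W} — 9 in total.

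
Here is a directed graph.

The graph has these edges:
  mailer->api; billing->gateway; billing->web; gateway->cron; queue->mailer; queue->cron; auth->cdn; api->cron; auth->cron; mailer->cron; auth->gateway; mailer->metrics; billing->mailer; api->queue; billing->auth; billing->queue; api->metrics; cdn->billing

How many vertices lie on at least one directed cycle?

A vertex is on a directed cycle iff it belongs to a strongly connected component of size ≥ 2 (or has a self-loop).
The vertices on cycles are {api, cdn, auth, queue, mailer, billing} — 6 in total.

6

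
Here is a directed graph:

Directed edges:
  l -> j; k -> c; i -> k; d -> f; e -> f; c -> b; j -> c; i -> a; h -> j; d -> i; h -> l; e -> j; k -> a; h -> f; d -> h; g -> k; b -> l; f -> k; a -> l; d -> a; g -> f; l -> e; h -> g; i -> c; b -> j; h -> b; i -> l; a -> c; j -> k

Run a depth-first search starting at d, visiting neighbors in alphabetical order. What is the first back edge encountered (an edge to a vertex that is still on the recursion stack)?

j->c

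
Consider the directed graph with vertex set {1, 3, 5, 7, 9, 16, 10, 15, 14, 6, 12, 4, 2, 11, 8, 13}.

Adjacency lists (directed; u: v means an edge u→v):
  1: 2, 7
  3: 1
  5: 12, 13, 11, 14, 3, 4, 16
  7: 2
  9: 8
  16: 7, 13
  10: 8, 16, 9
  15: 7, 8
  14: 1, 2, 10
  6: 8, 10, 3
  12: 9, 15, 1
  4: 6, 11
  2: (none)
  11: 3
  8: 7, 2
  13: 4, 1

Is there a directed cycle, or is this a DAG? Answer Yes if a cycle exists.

DFS with white/gray/black marking, starting from 3:
3 gray
  1 gray
    2 gray
    2 black
    7 gray
      7→2: 2 black — skip
    7 black
  1 black
3 black
5 gray
  12 gray
    9 gray
      8 gray
        8→7: 7 black — skip
        8→2: 2 black — skip
      8 black
    9 black
    15 gray
      15→7: 7 black — skip
      15→8: 8 black — skip
    15 black
    12→1: 1 black — skip
  12 black
  13 gray
    4 gray
      6 gray
        6→8: 8 black — skip
        10 gray
          10→8: 8 black — skip
          16 gray
            16→7: 7 black — skip
            16→13: 13 is gray → back edge
Back edge found, so a cycle exists: 13 → 4 → 6 → 10 → 16 → 13.

Yes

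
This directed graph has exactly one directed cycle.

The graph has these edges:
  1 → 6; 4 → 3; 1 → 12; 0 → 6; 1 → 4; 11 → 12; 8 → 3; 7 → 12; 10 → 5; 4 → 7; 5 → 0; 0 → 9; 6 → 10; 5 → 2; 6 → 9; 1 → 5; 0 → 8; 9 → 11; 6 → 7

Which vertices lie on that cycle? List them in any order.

0, 5, 6, 10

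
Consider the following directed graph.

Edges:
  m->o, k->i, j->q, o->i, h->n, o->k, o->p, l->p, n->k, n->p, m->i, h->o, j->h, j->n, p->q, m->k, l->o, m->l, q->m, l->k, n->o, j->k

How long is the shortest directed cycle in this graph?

For each vertex v, BFS finds the shortest path from v back to v.
The shortest such closed walk is q → m → o → p → q, length 4.

4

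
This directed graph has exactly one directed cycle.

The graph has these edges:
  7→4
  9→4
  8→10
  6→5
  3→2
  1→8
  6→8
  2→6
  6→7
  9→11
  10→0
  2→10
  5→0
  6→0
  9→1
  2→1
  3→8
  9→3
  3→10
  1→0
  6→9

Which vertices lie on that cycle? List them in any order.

2, 3, 6, 9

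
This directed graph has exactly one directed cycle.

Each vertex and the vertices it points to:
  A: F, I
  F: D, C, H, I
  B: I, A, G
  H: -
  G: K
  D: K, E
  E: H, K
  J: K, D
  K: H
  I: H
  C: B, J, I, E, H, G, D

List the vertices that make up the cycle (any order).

A, B, C, F

DFS with gray/black marking from F:
F gray
  D gray
    K gray
      H gray
      H black
    K black
    E gray
      E→H: H black — skip
      E→K: K black — skip
    E black
  D black
  C gray
    B gray
      I gray
        I→H: H black — skip
      I black
      A gray
        A→F: F is gray → back edge
Back edge closes the cycle F → C → B → A → F; its vertices are {A, B, C, F}.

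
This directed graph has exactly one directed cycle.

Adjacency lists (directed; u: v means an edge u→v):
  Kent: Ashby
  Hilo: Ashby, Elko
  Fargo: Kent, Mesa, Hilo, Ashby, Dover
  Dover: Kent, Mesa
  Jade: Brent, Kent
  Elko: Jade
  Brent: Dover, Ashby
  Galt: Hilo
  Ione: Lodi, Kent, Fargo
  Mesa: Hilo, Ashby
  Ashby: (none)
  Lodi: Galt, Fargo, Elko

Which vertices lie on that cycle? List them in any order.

DFS with gray/black marking from Elko:
Elko gray
  Jade gray
    Brent gray
      Dover gray
        Kent gray
          Ashby gray
          Ashby black
        Kent black
        Mesa gray
          Hilo gray
            Hilo→Ashby: Ashby black — skip
            Hilo→Elko: Elko is gray → back edge
Back edge closes the cycle Elko → Jade → Brent → Dover → Mesa → Hilo → Elko; its vertices are {Elko, Hilo, Jade, Mesa, Brent, Dover}.

Elko, Hilo, Jade, Mesa, Brent, Dover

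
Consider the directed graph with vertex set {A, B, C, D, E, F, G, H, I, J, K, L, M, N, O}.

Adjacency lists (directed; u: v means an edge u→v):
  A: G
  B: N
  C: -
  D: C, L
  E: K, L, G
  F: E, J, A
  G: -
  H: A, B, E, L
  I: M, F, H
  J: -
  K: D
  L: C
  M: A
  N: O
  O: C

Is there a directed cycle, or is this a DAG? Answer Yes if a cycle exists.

DFS with white/gray/black marking, starting from G:
G gray
G black
A gray
  A→G: G black — skip
A black
B gray
  N gray
    O gray
      C gray
      C black
    O black
  N black
B black
D gray
  D→C: C black — skip
  L gray
    L→C: C black — skip
  L black
D black
E gray
  K gray
    K→D: D black — skip
  K black
  E→L: L black — skip
  E→G: G black — skip
E black
F gray
  F→E: E black — skip
  J gray
  J black
  F→A: A black — skip
F black
H gray
  H→A: A black — skip
  H→B: B black — skip
  H→E: E black — skip
  H→L: L black — skip
H black
I gray
  M gray
    M→A: A black — skip
  M black
  I→F: F black — skip
  I→H: H black — skip
I black
Every edge goes to a white or black vertex — no back edge, so the graph is acyclic.

No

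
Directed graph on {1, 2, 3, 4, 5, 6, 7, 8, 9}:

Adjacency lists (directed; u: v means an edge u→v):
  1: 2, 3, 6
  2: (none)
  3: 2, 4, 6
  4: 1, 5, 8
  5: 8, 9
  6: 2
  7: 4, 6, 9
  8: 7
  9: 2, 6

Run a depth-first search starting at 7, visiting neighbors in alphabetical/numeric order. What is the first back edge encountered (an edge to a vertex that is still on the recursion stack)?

3->4

DFS from 7 (visiting neighbors in alphabetical/numeric order); mark gray on enter, black on exit:
7 gray
  4 gray
    1 gray
      2 gray
      2 black
      3 gray
        3→2: 2 black — skip
        3→4: 4 is gray → back edge
First back edge: 3 → 4.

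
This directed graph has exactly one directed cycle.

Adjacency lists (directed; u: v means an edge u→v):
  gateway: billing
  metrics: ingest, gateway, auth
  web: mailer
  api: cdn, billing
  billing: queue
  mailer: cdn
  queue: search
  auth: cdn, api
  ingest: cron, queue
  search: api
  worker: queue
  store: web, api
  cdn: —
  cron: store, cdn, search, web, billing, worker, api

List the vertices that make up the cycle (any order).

api, queue, search, billing

DFS with gray/black marking from search:
search gray
  api gray
    cdn gray
    cdn black
    billing gray
      queue gray
        queue→search: search is gray → back edge
Back edge closes the cycle search → api → billing → queue → search; its vertices are {api, queue, search, billing}.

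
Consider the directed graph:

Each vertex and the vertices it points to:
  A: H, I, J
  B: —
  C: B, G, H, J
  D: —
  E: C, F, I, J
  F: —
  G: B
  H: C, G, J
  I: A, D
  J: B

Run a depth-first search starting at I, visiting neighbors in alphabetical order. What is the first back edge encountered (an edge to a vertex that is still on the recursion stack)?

C→H

DFS from I (visiting neighbors in alphabetical order); mark gray on enter, black on exit:
I gray
  A gray
    H gray
      C gray
        B gray
        B black
        G gray
          G→B: B black — skip
        G black
        C→H: H is gray → back edge
First back edge: C → H.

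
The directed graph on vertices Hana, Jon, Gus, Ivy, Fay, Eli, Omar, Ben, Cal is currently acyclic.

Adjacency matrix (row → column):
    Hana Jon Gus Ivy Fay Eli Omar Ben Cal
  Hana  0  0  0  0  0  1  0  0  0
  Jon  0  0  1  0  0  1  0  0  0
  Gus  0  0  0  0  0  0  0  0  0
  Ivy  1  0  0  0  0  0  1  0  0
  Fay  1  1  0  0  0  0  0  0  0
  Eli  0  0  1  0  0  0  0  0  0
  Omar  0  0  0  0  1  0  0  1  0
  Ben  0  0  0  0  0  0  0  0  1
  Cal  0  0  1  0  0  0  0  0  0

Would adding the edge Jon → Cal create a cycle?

No

Adding Jon→Cal creates a cycle iff Cal can already reach Jon.
Explore from Cal: no path reaches Jon. The graph stays acyclic.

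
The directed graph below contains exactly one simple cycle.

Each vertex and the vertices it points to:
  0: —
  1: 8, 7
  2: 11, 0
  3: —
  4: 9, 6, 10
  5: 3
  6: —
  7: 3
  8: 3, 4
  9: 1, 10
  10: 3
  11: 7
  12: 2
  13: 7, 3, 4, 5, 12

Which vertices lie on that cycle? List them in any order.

1, 4, 8, 9

DFS with gray/black marking from 4:
4 gray
  9 gray
    1 gray
      8 gray
        3 gray
        3 black
        8→4: 4 is gray → back edge
Back edge closes the cycle 4 → 9 → 1 → 8 → 4; its vertices are {1, 4, 8, 9}.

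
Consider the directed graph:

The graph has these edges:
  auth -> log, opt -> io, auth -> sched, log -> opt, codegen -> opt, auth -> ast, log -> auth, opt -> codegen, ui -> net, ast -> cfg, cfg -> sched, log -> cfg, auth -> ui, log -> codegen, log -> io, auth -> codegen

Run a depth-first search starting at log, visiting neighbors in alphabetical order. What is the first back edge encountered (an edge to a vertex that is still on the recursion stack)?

opt->codegen

DFS from log (visiting neighbors in alphabetical order); mark gray on enter, black on exit:
log gray
  auth gray
    ast gray
      cfg gray
        sched gray
        sched black
      cfg black
    ast black
    codegen gray
      opt gray
        opt→codegen: codegen is gray → back edge
First back edge: opt → codegen.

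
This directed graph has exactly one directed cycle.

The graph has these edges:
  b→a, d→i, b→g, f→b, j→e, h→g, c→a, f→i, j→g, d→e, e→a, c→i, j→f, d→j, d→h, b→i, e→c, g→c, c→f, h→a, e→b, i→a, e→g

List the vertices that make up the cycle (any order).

b, c, f, g

DFS with gray/black marking from f:
f gray
  b gray
    a gray
    a black
    i gray
      i→a: a black — skip
    i black
    g gray
      c gray
        c→f: f is gray → back edge
Back edge closes the cycle f → b → g → c → f; its vertices are {b, c, f, g}.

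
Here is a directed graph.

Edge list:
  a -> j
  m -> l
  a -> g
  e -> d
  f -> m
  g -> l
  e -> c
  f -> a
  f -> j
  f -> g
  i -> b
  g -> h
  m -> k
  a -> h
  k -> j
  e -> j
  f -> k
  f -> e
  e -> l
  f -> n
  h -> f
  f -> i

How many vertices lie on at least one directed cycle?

A vertex is on a directed cycle iff it belongs to a strongly connected component of size ≥ 2 (or has a self-loop).
The vertices on cycles are {a, f, g, h} — 4 in total.

4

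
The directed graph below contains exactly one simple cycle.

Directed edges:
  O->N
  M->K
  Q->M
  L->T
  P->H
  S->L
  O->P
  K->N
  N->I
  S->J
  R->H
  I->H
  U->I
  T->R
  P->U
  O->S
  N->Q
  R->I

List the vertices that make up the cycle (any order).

K, M, N, Q

DFS with gray/black marking from N:
N gray
  Q gray
    M gray
      K gray
        K→N: N is gray → back edge
Back edge closes the cycle N → Q → M → K → N; its vertices are {K, M, N, Q}.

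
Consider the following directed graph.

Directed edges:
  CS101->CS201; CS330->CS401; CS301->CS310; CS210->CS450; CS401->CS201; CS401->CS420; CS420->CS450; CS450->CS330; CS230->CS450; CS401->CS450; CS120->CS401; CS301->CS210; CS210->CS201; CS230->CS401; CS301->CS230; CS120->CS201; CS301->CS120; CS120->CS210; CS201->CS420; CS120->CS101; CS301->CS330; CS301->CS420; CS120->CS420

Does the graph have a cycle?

Yes

DFS with white/gray/black marking, starting from CS101:
CS101 gray
  CS201 gray
    CS420 gray
      CS450 gray
        CS330 gray
          CS401 gray
            CS401→CS420: CS420 is gray → back edge
Back edge found, so a cycle exists: CS420 → CS450 → CS330 → CS401 → CS420.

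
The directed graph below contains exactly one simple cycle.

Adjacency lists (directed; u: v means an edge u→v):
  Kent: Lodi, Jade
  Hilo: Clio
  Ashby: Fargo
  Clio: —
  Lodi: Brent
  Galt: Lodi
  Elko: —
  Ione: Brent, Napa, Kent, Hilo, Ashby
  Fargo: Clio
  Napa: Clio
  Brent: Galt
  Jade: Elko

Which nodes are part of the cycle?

DFS with gray/black marking from Brent:
Brent gray
  Galt gray
    Lodi gray
      Lodi→Brent: Brent is gray → back edge
Back edge closes the cycle Brent → Galt → Lodi → Brent; its vertices are {Galt, Lodi, Brent}.

Galt, Lodi, Brent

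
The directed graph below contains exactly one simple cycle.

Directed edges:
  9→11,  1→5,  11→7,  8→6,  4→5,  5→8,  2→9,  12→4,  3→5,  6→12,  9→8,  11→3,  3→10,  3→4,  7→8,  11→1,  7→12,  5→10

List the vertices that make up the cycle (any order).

4, 5, 6, 8, 12

DFS with gray/black marking from 5:
5 gray
  10 gray
  10 black
  8 gray
    6 gray
      12 gray
        4 gray
          4→5: 5 is gray → back edge
Back edge closes the cycle 5 → 8 → 6 → 12 → 4 → 5; its vertices are {4, 5, 6, 8, 12}.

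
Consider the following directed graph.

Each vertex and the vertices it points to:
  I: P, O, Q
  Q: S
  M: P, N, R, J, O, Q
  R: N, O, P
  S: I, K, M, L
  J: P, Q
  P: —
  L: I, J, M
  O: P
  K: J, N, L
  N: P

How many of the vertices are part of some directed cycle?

7

A vertex is on a directed cycle iff it belongs to a strongly connected component of size ≥ 2 (or has a self-loop).
The vertices on cycles are {I, J, K, L, M, Q, S} — 7 in total.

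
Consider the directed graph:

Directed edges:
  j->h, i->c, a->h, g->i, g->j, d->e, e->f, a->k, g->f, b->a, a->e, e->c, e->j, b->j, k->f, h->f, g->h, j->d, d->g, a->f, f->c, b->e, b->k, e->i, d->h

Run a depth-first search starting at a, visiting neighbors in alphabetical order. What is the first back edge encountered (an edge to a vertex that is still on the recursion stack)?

DFS from a (visiting neighbors in alphabetical order); mark gray on enter, black on exit:
a gray
  e gray
    c gray
    c black
    f gray
      f→c: c black — skip
    f black
    i gray
      i→c: c black — skip
    i black
    j gray
      d gray
        d→e: e is gray → back edge
First back edge: d → e.

d→e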